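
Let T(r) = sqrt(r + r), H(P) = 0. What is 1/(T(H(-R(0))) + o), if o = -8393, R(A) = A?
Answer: -1/8393 ≈ -0.00011915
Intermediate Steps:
T(r) = sqrt(2)*sqrt(r) (T(r) = sqrt(2*r) = sqrt(2)*sqrt(r))
1/(T(H(-R(0))) + o) = 1/(sqrt(2)*sqrt(0) - 8393) = 1/(sqrt(2)*0 - 8393) = 1/(0 - 8393) = 1/(-8393) = -1/8393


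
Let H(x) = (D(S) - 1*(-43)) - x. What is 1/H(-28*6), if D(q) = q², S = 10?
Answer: 1/311 ≈ 0.0032154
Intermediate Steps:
H(x) = 143 - x (H(x) = (10² - 1*(-43)) - x = (100 + 43) - x = 143 - x)
1/H(-28*6) = 1/(143 - (-28)*6) = 1/(143 - 1*(-168)) = 1/(143 + 168) = 1/311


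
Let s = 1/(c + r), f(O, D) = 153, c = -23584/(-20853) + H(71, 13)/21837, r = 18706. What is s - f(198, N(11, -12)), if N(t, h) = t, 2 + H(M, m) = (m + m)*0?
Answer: -434448924273981/2839536444856 ≈ -153.00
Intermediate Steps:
H(M, m) = -2 (H(M, m) = -2 + (m + m)*0 = -2 + (2*m)*0 = -2 + 0 = -2)
c = 171654034/151788987 (c = -23584/(-20853) - 2/21837 = -23584*(-1/20853) - 2*1/21837 = 23584/20853 - 2/21837 = 171654034/151788987 ≈ 1.1309)
s = 151788987/2839536444856 (s = 1/(171654034/151788987 + 18706) = 1/(2839536444856/151788987) = 151788987/2839536444856 ≈ 5.3456e-5)
s - f(198, N(11, -12)) = 151788987/2839536444856 - 1*153 = 151788987/2839536444856 - 153 = -434448924273981/2839536444856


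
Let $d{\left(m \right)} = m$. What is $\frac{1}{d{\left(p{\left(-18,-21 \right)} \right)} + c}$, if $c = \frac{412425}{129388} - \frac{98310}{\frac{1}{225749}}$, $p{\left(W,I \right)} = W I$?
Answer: $- \frac{129388}{2871557544254631} \approx -4.5058 \cdot 10^{-11}$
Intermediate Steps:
$p{\left(W,I \right)} = I W$
$c = - \frac{2871557593163295}{129388}$ ($c = 412425 \cdot \frac{1}{129388} - 98310 \frac{1}{\frac{1}{225749}} = \frac{412425}{129388} - 22193384190 = - \frac{2871557593163295}{129388} \approx -2.2193 \cdot 10^{10}$)
$\frac{1}{d{\left(p{\left(-18,-21 \right)} \right)} + c} = \frac{1}{\left(-21\right) \left(-18\right) - \frac{2871557593163295}{129388}} = \frac{1}{378 - \frac{2871557593163295}{129388}} = \frac{1}{- \frac{2871557544254631}{129388}} = - \frac{129388}{2871557544254631}$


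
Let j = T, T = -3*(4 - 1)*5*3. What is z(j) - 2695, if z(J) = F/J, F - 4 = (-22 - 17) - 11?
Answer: -363779/135 ≈ -2694.7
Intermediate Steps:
F = -46 (F = 4 + ((-22 - 17) - 11) = 4 + (-39 - 11) = 4 - 50 = -46)
T = -135 (T = -9*5*3 = -3*15*3 = -45*3 = -135)
j = -135
z(J) = -46/J
z(j) - 2695 = -46/(-135) - 2695 = -46*(-1/135) - 2695 = 46/135 - 2695 = -363779/135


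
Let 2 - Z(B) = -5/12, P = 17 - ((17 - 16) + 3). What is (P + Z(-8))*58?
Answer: 5365/6 ≈ 894.17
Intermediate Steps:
P = 13 (P = 17 - (1 + 3) = 17 - 1*4 = 17 - 4 = 13)
Z(B) = 29/12 (Z(B) = 2 - (-5)/12 = 2 - 1*(-5/12) = 2 + 5/12 = 29/12)
(P + Z(-8))*58 = (13 + 29/12)*58 = (185/12)*58 = 5365/6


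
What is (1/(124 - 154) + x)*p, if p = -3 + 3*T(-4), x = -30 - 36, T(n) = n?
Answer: 1981/2 ≈ 990.50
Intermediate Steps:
x = -66
p = -15 (p = -3 + 3*(-4) = -3 - 12 = -15)
(1/(124 - 154) + x)*p = (1/(124 - 154) - 66)*(-15) = (1/(-30) - 66)*(-15) = (-1/30 - 66)*(-15) = -1981/30*(-15) = 1981/2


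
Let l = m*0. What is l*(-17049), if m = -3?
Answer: 0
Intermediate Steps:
l = 0 (l = -3*0 = 0)
l*(-17049) = 0*(-17049) = 0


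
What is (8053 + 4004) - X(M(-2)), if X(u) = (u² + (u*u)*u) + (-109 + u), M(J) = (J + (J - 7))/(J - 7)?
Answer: 8865703/729 ≈ 12161.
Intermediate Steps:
M(J) = (-7 + 2*J)/(-7 + J) (M(J) = (J + (-7 + J))/(-7 + J) = (-7 + 2*J)/(-7 + J))
X(u) = -109 + u + u² + u³ (X(u) = (u² + u²*u) + (-109 + u) = (u² + u³) + (-109 + u) = -109 + u + u² + u³)
(8053 + 4004) - X(M(-2)) = (8053 + 4004) - (-109 + (-7 + 2*(-2))/(-7 - 2) + ((-7 + 2*(-2))/(-7 - 2))² + ((-7 + 2*(-2))/(-7 - 2))³) = 12057 - (-109 + (-7 - 4)/(-9) + ((-7 - 4)/(-9))² + ((-7 - 4)/(-9))³) = 12057 - (-109 - ⅑*(-11) + (-⅑*(-11))² + (-⅑*(-11))³) = 12057 - (-109 + 11/9 + (11/9)² + (11/9)³) = 12057 - (-109 + 11/9 + 121/81 + 1331/729) = 12057 - 1*(-76150/729) = 12057 + 76150/729 = 8865703/729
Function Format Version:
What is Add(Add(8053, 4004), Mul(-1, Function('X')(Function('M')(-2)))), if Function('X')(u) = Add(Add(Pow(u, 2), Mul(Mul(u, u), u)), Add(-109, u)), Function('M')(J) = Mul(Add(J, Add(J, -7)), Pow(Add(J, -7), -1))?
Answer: Rational(8865703, 729) ≈ 12161.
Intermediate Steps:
Function('M')(J) = Mul(Pow(Add(-7, J), -1), Add(-7, Mul(2, J))) (Function('M')(J) = Mul(Add(J, Add(-7, J)), Pow(Add(-7, J), -1)) = Mul(Add(-7, Mul(2, J)), Pow(Add(-7, J), -1)) = Mul(Pow(Add(-7, J), -1), Add(-7, Mul(2, J))))
Function('X')(u) = Add(-109, u, Pow(u, 2), Pow(u, 3)) (Function('X')(u) = Add(Add(Pow(u, 2), Mul(Pow(u, 2), u)), Add(-109, u)) = Add(Add(Pow(u, 2), Pow(u, 3)), Add(-109, u)) = Add(-109, u, Pow(u, 2), Pow(u, 3)))
Add(Add(8053, 4004), Mul(-1, Function('X')(Function('M')(-2)))) = Add(Add(8053, 4004), Mul(-1, Add(-109, Mul(Pow(Add(-7, -2), -1), Add(-7, Mul(2, -2))), Pow(Mul(Pow(Add(-7, -2), -1), Add(-7, Mul(2, -2))), 2), Pow(Mul(Pow(Add(-7, -2), -1), Add(-7, Mul(2, -2))), 3)))) = Add(12057, Mul(-1, Add(-109, Mul(Pow(-9, -1), Add(-7, -4)), Pow(Mul(Pow(-9, -1), Add(-7, -4)), 2), Pow(Mul(Pow(-9, -1), Add(-7, -4)), 3)))) = Add(12057, Mul(-1, Add(-109, Mul(Rational(-1, 9), -11), Pow(Mul(Rational(-1, 9), -11), 2), Pow(Mul(Rational(-1, 9), -11), 3)))) = Add(12057, Mul(-1, Add(-109, Rational(11, 9), Pow(Rational(11, 9), 2), Pow(Rational(11, 9), 3)))) = Add(12057, Mul(-1, Add(-109, Rational(11, 9), Rational(121, 81), Rational(1331, 729)))) = Add(12057, Mul(-1, Rational(-76150, 729))) = Add(12057, Rational(76150, 729)) = Rational(8865703, 729)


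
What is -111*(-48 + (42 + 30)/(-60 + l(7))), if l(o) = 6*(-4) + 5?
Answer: 428904/79 ≈ 5429.2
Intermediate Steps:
l(o) = -19 (l(o) = -24 + 5 = -19)
-111*(-48 + (42 + 30)/(-60 + l(7))) = -111*(-48 + (42 + 30)/(-60 - 19)) = -111*(-48 + 72/(-79)) = -111*(-48 + 72*(-1/79)) = -111*(-48 - 72/79) = -111*(-3864/79) = 428904/79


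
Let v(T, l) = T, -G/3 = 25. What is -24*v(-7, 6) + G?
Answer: 93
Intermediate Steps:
G = -75 (G = -3*25 = -75)
-24*v(-7, 6) + G = -24*(-7) - 75 = 168 - 75 = 93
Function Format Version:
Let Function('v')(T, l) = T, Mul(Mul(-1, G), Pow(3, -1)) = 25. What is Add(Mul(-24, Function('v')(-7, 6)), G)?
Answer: 93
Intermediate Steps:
G = -75 (G = Mul(-3, 25) = -75)
Add(Mul(-24, Function('v')(-7, 6)), G) = Add(Mul(-24, -7), -75) = Add(168, -75) = 93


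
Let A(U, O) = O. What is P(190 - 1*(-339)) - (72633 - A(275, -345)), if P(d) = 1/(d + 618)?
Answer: -83705765/1147 ≈ -72978.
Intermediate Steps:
P(d) = 1/(618 + d)
P(190 - 1*(-339)) - (72633 - A(275, -345)) = 1/(618 + (190 - 1*(-339))) - (72633 - 1*(-345)) = 1/(618 + (190 + 339)) - (72633 + 345) = 1/(618 + 529) - 1*72978 = 1/1147 - 72978 = -83705765/1147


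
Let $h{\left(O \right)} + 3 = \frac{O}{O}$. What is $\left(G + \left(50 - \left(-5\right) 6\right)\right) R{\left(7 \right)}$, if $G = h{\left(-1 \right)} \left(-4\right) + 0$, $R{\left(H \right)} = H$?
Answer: $616$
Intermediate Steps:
$h{\left(O \right)} = -2$ ($h{\left(O \right)} = -3 + \frac{O}{O} = -3 + 1 = -2$)
$G = 8$ ($G = \left(-2\right) \left(-4\right) + 0 = 8 + 0 = 8$)
$\left(G + \left(50 - \left(-5\right) 6\right)\right) R{\left(7 \right)} = \left(8 + \left(50 - \left(-5\right) 6\right)\right) 7 = \left(8 + \left(50 - -30\right)\right) 7 = \left(8 + \left(50 + 30\right)\right) 7 = \left(8 + 80\right) 7 = 88 \cdot 7 = 616$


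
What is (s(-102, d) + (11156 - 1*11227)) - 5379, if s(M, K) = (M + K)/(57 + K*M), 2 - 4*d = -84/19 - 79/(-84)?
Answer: -2878625279/528306 ≈ -5448.8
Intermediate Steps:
d = 8747/6384 (d = ½ - (-84/19 - 79/(-84))/4 = ½ - (-84*1/19 - 79*(-1/84))/4 = ½ - (-84/19 + 79/84)/4 = ½ - ¼*(-5555/1596) = ½ + 5555/6384 = 8747/6384 ≈ 1.3701)
s(M, K) = (K + M)/(57 + K*M)
(s(-102, d) + (11156 - 1*11227)) - 5379 = ((8747/6384 - 102)/(57 + (8747/6384)*(-102)) + (11156 - 1*11227)) - 5379 = (-642421/6384/(57 - 148699/1064) + (11156 - 11227)) - 5379 = (-642421/6384/(-88051/1064) - 71) - 5379 = (-1064/88051*(-642421/6384) - 71) - 5379 = (642421/528306 - 71) - 5379 = -36867305/528306 - 5379 = -2878625279/528306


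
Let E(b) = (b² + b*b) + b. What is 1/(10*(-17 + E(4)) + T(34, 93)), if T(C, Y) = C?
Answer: 1/224 ≈ 0.0044643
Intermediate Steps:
E(b) = b + 2*b² (E(b) = (b² + b²) + b = 2*b² + b = b + 2*b²)
1/(10*(-17 + E(4)) + T(34, 93)) = 1/(10*(-17 + 4*(1 + 2*4)) + 34) = 1/(10*(-17 + 4*(1 + 8)) + 34) = 1/(10*(-17 + 4*9) + 34) = 1/(10*(-17 + 36) + 34) = 1/(10*19 + 34) = 1/(190 + 34) = 1/224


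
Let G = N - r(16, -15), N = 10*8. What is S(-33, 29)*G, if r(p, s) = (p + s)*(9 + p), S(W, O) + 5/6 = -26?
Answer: -8855/6 ≈ -1475.8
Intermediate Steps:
S(W, O) = -161/6 (S(W, O) = -5/6 - 26 = -161/6)
N = 80
r(p, s) = (9 + p)*(p + s)
G = 55 (G = 80 - (16**2 + 9*16 + 9*(-15) + 16*(-15)) = 80 - (256 + 144 - 135 - 240) = 80 - 1*25 = 80 - 25 = 55)
S(-33, 29)*G = -161/6*55 = -8855/6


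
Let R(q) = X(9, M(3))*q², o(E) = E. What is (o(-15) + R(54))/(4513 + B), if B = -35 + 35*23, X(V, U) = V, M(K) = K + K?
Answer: 8743/1761 ≈ 4.9648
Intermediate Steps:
M(K) = 2*K
R(q) = 9*q²
B = 770 (B = -35 + 805 = 770)
(o(-15) + R(54))/(4513 + B) = (-15 + 9*54²)/(4513 + 770) = (-15 + 9*2916)/5283 = (-15 + 26244)*(1/5283) = 26229*(1/5283) = 8743/1761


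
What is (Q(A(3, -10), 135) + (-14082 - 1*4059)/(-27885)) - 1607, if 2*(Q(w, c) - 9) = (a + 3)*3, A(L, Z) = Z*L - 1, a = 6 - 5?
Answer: -14791593/9295 ≈ -1591.3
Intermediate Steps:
a = 1
A(L, Z) = -1 + L*Z (A(L, Z) = L*Z - 1 = -1 + L*Z)
Q(w, c) = 15 (Q(w, c) = 9 + ((1 + 3)*3)/2 = 9 + (4*3)/2 = 9 + (½)*12 = 9 + 6 = 15)
(Q(A(3, -10), 135) + (-14082 - 1*4059)/(-27885)) - 1607 = (15 + (-14082 - 1*4059)/(-27885)) - 1607 = (15 + (-14082 - 4059)*(-1/27885)) - 1607 = (15 - 18141*(-1/27885)) - 1607 = (15 + 6047/9295) - 1607 = 145472/9295 - 1607 = -14791593/9295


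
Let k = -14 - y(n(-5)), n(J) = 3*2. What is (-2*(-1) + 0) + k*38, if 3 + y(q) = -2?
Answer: -340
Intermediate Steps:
n(J) = 6
y(q) = -5 (y(q) = -3 - 2 = -5)
k = -9 (k = -14 - 1*(-5) = -14 + 5 = -9)
(-2*(-1) + 0) + k*38 = (-2*(-1) + 0) - 9*38 = (2 + 0) - 342 = 2 - 342 = -340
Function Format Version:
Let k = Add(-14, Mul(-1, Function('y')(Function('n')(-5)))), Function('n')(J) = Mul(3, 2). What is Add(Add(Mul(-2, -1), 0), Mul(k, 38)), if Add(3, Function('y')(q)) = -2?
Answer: -340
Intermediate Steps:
Function('n')(J) = 6
Function('y')(q) = -5 (Function('y')(q) = Add(-3, -2) = -5)
k = -9 (k = Add(-14, Mul(-1, -5)) = Add(-14, 5) = -9)
Add(Add(Mul(-2, -1), 0), Mul(k, 38)) = Add(Add(Mul(-2, -1), 0), Mul(-9, 38)) = Add(Add(2, 0), -342) = Add(2, -342) = -340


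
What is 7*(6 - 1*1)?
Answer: 35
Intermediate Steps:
7*(6 - 1*1) = 7*(6 - 1) = 7*5 = 35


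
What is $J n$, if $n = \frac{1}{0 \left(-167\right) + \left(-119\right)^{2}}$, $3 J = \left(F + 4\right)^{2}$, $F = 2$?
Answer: $\frac{12}{14161} \approx 0.0008474$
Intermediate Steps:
$J = 12$ ($J = \frac{\left(2 + 4\right)^{2}}{3} = \frac{6^{2}}{3} = \frac{1}{3} \cdot 36 = 12$)
$n = \frac{1}{14161}$ ($n = \frac{1}{0 + 14161} = \frac{1}{14161} \approx 7.0616 \cdot 10^{-5}$)
$J n = 12 \cdot \frac{1}{14161} = \frac{12}{14161}$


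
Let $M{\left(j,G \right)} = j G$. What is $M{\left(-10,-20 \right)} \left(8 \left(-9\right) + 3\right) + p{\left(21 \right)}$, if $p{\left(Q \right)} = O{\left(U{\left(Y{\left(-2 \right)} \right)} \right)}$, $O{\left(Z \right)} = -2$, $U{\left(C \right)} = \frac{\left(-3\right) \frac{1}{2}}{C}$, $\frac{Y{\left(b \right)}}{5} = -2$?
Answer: $-13802$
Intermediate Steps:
$Y{\left(b \right)} = -10$ ($Y{\left(b \right)} = 5 \left(-2\right) = -10$)
$U{\left(C \right)} = - \frac{3}{2 C}$ ($U{\left(C \right)} = \frac{\left(-3\right) \frac{1}{2}}{C} = - \frac{3}{2 C}$)
$p{\left(Q \right)} = -2$
$M{\left(j,G \right)} = G j$
$M{\left(-10,-20 \right)} \left(8 \left(-9\right) + 3\right) + p{\left(21 \right)} = \left(-20\right) \left(-10\right) \left(8 \left(-9\right) + 3\right) - 2 = 200 \left(-72 + 3\right) - 2 = 200 \left(-69\right) - 2 = -13800 - 2 = -13802$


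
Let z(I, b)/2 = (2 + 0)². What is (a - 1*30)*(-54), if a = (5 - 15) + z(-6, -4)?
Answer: 1728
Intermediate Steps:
z(I, b) = 8 (z(I, b) = 2*(2 + 0)² = 2*2² = 2*4 = 8)
a = -2 (a = (5 - 15) + 8 = -10 + 8 = -2)
(a - 1*30)*(-54) = (-2 - 1*30)*(-54) = (-2 - 30)*(-54) = -32*(-54) = 1728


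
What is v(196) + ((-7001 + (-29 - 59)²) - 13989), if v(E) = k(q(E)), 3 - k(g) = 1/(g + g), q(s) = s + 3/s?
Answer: -508782915/38419 ≈ -13243.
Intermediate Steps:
k(g) = 3 - 1/(2*g) (k(g) = 3 - 1/(g + g) = 3 - 1/(2*g))
v(E) = 3 - 1/(2*(E + 3/E))
v(196) + ((-7001 + (-29 - 59)²) - 13989) = (18 - 1*196 + 6*196²)/(2*(3 + 196²)) + ((-7001 + (-29 - 59)²) - 13989) = (18 - 196 + 6*38416)/(2*(3 + 38416)) + ((-7001 + (-88)²) - 13989) = (½)*(18 - 196 + 230496)/38419 + ((-7001 + 7744) - 13989) = (½)*(1/38419)*230318 + (743 - 13989) = 115159/38419 - 13246 = -508782915/38419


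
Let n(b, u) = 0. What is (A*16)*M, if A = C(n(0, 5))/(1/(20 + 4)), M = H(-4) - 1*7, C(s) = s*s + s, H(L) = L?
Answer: 0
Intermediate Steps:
C(s) = s + s² (C(s) = s² + s = s + s²)
M = -11 (M = -4 - 1*7 = -4 - 7 = -11)
A = 0 (A = (0*(1 + 0))/(1/(20 + 4)) = (0*1)/(1/24) = 0/(1/24) = 0*24 = 0)
(A*16)*M = (0*16)*(-11) = 0*(-11) = 0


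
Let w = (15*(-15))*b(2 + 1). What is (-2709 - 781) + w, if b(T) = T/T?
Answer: -3715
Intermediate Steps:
b(T) = 1
w = -225 (w = (15*(-15))*1 = -225*1 = -225)
(-2709 - 781) + w = (-2709 - 781) - 225 = -3490 - 225 = -3715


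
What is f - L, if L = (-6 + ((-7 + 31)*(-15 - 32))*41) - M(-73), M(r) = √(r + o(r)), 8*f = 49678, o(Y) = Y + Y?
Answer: 209855/4 + I*√219 ≈ 52464.0 + 14.799*I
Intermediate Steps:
o(Y) = 2*Y
f = 24839/4 (f = (⅛)*49678 = 24839/4 ≈ 6209.8)
M(r) = √3*√r (M(r) = √(r + 2*r) = √(3*r) = √3*√r)
L = -46254 - I*√219 (L = (-6 + ((-7 + 31)*(-15 - 32))*41) - √3*√(-73) = (-6 + (24*(-47))*41) - √3*I*√73 = (-6 - 1128*41) - I*√219 = (-6 - 46248) - I*√219 = -46254 - I*√219 ≈ -46254.0 - 14.799*I)
f - L = 24839/4 - (-46254 - I*√219) = 24839/4 + (46254 + I*√219) = 209855/4 + I*√219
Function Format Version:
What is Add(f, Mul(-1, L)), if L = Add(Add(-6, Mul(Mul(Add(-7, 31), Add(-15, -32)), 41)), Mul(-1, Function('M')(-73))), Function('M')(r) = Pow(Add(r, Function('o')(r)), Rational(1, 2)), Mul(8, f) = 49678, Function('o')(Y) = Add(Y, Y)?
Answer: Add(Rational(209855, 4), Mul(I, Pow(219, Rational(1, 2)))) ≈ Add(52464., Mul(14.799, I))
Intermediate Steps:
Function('o')(Y) = Mul(2, Y)
f = Rational(24839, 4) (f = Mul(Rational(1, 8), 49678) = Rational(24839, 4) ≈ 6209.8)
Function('M')(r) = Mul(Pow(3, Rational(1, 2)), Pow(r, Rational(1, 2))) (Function('M')(r) = Pow(Add(r, Mul(2, r)), Rational(1, 2)) = Pow(Mul(3, r), Rational(1, 2)) = Mul(Pow(3, Rational(1, 2)), Pow(r, Rational(1, 2))))
L = Add(-46254, Mul(-1, I, Pow(219, Rational(1, 2)))) (L = Add(Add(-6, Mul(Mul(Add(-7, 31), Add(-15, -32)), 41)), Mul(-1, Mul(Pow(3, Rational(1, 2)), Pow(-73, Rational(1, 2))))) = Add(Add(-6, Mul(Mul(24, -47), 41)), Mul(-1, Mul(Pow(3, Rational(1, 2)), Mul(I, Pow(73, Rational(1, 2)))))) = Add(Add(-6, Mul(-1128, 41)), Mul(-1, Mul(I, Pow(219, Rational(1, 2))))) = Add(Add(-6, -46248), Mul(-1, I, Pow(219, Rational(1, 2)))) = Add(-46254, Mul(-1, I, Pow(219, Rational(1, 2)))) ≈ Add(-46254., Mul(-14.799, I)))
Add(f, Mul(-1, L)) = Add(Rational(24839, 4), Mul(-1, Add(-46254, Mul(-1, I, Pow(219, Rational(1, 2)))))) = Add(Rational(24839, 4), Add(46254, Mul(I, Pow(219, Rational(1, 2))))) = Add(Rational(209855, 4), Mul(I, Pow(219, Rational(1, 2))))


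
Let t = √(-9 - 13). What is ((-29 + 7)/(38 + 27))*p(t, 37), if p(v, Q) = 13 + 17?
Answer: -132/13 ≈ -10.154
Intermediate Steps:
t = I*√22 (t = √(-22) = I*√22 ≈ 4.6904*I)
p(v, Q) = 30
((-29 + 7)/(38 + 27))*p(t, 37) = ((-29 + 7)/(38 + 27))*30 = -22/65*30 = -132/13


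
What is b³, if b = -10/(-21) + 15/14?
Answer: 274625/74088 ≈ 3.7067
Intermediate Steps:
b = 65/42 (b = -10*(-1/21) + 15*(1/14) = 10/21 + 15/14 = 65/42 ≈ 1.5476)
b³ = (65/42)³ = 274625/74088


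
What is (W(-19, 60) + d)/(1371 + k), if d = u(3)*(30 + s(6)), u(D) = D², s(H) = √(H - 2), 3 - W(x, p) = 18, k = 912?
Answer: 91/761 ≈ 0.11958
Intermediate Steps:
W(x, p) = -15 (W(x, p) = 3 - 1*18 = 3 - 18 = -15)
s(H) = √(-2 + H)
d = 288 (d = 3²*(30 + √(-2 + 6)) = 9*(30 + √4) = 9*(30 + 2) = 9*32 = 288)
(W(-19, 60) + d)/(1371 + k) = (-15 + 288)/(1371 + 912) = 273/2283 = 273*(1/2283) = 91/761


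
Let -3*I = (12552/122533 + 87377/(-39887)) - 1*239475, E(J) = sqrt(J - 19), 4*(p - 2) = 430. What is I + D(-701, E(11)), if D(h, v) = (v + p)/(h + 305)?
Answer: 34332728696431471/430097691848 - I*sqrt(2)/198 ≈ 79825.0 - 0.0071425*I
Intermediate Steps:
p = 219/2 (p = 2 + (1/4)*430 = 2 + 215/2 = 219/2 ≈ 109.50)
E(J) = sqrt(-19 + J)
D(h, v) = (219/2 + v)/(305 + h) (D(h, v) = (v + 219/2)/(h + 305) = (219/2 + v)/(305 + h))
I = 1170437987214542/14662421313 (I = -((12552/122533 + 87377/(-39887)) - 1*239475)/3 = -((12552*(1/122533) + 87377*(-1/39887)) - 239475)/3 = -((12552/122533 - 87377/39887) - 239475)/3 = -(-10205904317/4887473771 - 239475)/3 = -1/3*(-1170437987214542/4887473771) = 1170437987214542/14662421313 ≈ 79826.)
I + D(-701, E(11)) = 1170437987214542/14662421313 + (219/2 + sqrt(-19 + 11))/(305 - 701) = 1170437987214542/14662421313 + (219/2 + sqrt(-8))/(-396) = 1170437987214542/14662421313 - (219/2 + 2*I*sqrt(2))/396 = 1170437987214542/14662421313 + (-73/264 - I*sqrt(2)/198) = 34332728696431471/430097691848 - I*sqrt(2)/198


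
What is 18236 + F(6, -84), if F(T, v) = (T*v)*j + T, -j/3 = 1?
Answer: 19754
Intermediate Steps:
j = -3 (j = -3*1 = -3)
F(T, v) = T - 3*T*v (F(T, v) = (T*v)*(-3) + T = -3*T*v + T = T - 3*T*v)
18236 + F(6, -84) = 18236 + 6*(1 - 3*(-84)) = 18236 + 6*(1 + 252) = 18236 + 6*253 = 18236 + 1518 = 19754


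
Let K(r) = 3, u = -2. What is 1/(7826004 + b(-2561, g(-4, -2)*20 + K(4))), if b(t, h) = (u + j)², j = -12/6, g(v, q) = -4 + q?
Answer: 1/7826020 ≈ 1.2778e-7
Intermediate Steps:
j = -2 (j = -12*⅙ = -2)
b(t, h) = 16 (b(t, h) = (-2 - 2)² = (-4)² = 16)
1/(7826004 + b(-2561, g(-4, -2)*20 + K(4))) = 1/(7826004 + 16) = 1/7826020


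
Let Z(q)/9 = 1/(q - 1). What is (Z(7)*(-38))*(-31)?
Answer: 1767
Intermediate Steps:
Z(q) = 9/(-1 + q) (Z(q) = 9/(q - 1) = 9/(-1 + q))
(Z(7)*(-38))*(-31) = ((9/(-1 + 7))*(-38))*(-31) = ((9/6)*(-38))*(-31) = ((9*(⅙))*(-38))*(-31) = ((3/2)*(-38))*(-31) = -57*(-31) = 1767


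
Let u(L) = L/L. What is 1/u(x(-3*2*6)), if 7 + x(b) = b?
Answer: 1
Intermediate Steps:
x(b) = -7 + b
u(L) = 1
1/u(x(-3*2*6)) = 1/1 = 1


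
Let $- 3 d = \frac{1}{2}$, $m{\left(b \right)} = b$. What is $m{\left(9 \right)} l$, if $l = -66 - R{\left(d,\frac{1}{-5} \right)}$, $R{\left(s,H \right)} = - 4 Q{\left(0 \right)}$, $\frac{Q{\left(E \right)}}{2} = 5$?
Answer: $-234$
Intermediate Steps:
$Q{\left(E \right)} = 10$ ($Q{\left(E \right)} = 2 \cdot 5 = 10$)
$d = - \frac{1}{6}$ ($d = - \frac{1}{3 \cdot 2} = \left(- \frac{1}{3}\right) \frac{1}{2} = - \frac{1}{6} \approx -0.16667$)
$R{\left(s,H \right)} = -40$ ($R{\left(s,H \right)} = \left(-4\right) 10 = -40$)
$l = -26$ ($l = -66 - -40 = -66 + 40 = -26$)
$m{\left(9 \right)} l = 9 \left(-26\right) = -234$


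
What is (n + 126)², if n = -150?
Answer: 576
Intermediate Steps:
(n + 126)² = (-150 + 126)² = (-24)² = 576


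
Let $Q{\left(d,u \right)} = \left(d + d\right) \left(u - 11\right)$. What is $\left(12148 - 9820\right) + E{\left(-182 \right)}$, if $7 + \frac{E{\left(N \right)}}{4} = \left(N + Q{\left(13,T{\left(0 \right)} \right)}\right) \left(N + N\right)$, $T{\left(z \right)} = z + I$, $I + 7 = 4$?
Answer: $797276$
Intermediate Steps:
$I = -3$ ($I = -7 + 4 = -3$)
$T{\left(z \right)} = -3 + z$ ($T{\left(z \right)} = z - 3 = -3 + z$)
$Q{\left(d,u \right)} = 2 d \left(-11 + u\right)$
$E{\left(N \right)} = -28 + 8 N \left(-364 + N\right)$ ($E{\left(N \right)} = -28 + 4 \left(N + 2 \cdot 13 \left(-11 + \left(-3 + 0\right)\right)\right) \left(N + N\right) = -28 + 4 \left(N + 2 \cdot 13 \left(-11 - 3\right)\right) 2 N = -28 + 4 \left(N + 2 \cdot 13 \left(-14\right)\right) 2 N = -28 + 4 \left(N - 364\right) 2 N = -28 + 4 \left(-364 + N\right) 2 N = -28 + 4 \cdot 2 N \left(-364 + N\right) = -28 + 8 N \left(-364 + N\right)$)
$\left(12148 - 9820\right) + E{\left(-182 \right)} = \left(12148 - 9820\right) - \left(-529956 - 264992\right) = 2328 + \left(-28 + 529984 + 8 \cdot 33124\right) = 2328 + \left(-28 + 529984 + 264992\right) = 2328 + 794948 = 797276$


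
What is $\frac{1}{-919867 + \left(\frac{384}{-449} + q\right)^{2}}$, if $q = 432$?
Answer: $- \frac{201601}{147971342011} \approx -1.3624 \cdot 10^{-6}$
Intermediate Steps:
$\frac{1}{-919867 + \left(\frac{384}{-449} + q\right)^{2}} = \frac{1}{-919867 + \left(\frac{384}{-449} + 432\right)^{2}} = \frac{1}{-919867 + \left(384 \left(- \frac{1}{449}\right) + 432\right)^{2}} = \frac{1}{-919867 + \left(- \frac{384}{449} + 432\right)^{2}} = \frac{1}{-919867 + \left(\frac{193584}{449}\right)^{2}} = \frac{1}{-919867 + \frac{37474765056}{201601}} = \frac{1}{- \frac{147971342011}{201601}} = - \frac{201601}{147971342011}$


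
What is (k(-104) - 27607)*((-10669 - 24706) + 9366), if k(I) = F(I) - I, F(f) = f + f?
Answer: 720735399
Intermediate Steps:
F(f) = 2*f
k(I) = I (k(I) = 2*I - I = I)
(k(-104) - 27607)*((-10669 - 24706) + 9366) = (-104 - 27607)*((-10669 - 24706) + 9366) = -27711*(-35375 + 9366) = -27711*(-26009) = 720735399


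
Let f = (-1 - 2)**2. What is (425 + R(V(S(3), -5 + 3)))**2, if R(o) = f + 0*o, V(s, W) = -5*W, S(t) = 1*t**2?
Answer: 188356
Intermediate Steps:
S(t) = t**2
f = 9 (f = (-3)**2 = 9)
R(o) = 9 (R(o) = 9 + 0*o = 9 + 0 = 9)
(425 + R(V(S(3), -5 + 3)))**2 = (425 + 9)**2 = 434**2 = 188356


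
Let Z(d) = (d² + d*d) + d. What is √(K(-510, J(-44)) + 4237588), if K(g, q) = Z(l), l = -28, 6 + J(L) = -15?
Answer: 334*√38 ≈ 2058.9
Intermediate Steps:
J(L) = -21 (J(L) = -6 - 15 = -21)
Z(d) = d + 2*d² (Z(d) = (d² + d²) + d = 2*d² + d = d + 2*d²)
K(g, q) = 1540 (K(g, q) = -28*(1 + 2*(-28)) = -28*(1 - 56) = -28*(-55) = 1540)
√(K(-510, J(-44)) + 4237588) = √(1540 + 4237588) = √4239128 = 334*√38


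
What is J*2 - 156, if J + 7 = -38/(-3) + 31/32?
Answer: -6851/48 ≈ -142.73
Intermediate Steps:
J = 637/96 (J = -7 + (-38/(-3) + 31/32) = -7 + (-38*(-⅓) + 31*(1/32)) = -7 + (38/3 + 31/32) = -7 + 1309/96 = 637/96 ≈ 6.6354)
J*2 - 156 = (637/96)*2 - 156 = 637/48 - 156 = -6851/48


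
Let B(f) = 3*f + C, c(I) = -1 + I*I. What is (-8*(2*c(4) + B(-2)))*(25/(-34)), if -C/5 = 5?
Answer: -100/17 ≈ -5.8824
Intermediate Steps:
C = -25 (C = -5*5 = -25)
c(I) = -1 + I²
B(f) = -25 + 3*f (B(f) = 3*f - 25 = -25 + 3*f)
(-8*(2*c(4) + B(-2)))*(25/(-34)) = (-8*(2*(-1 + 4²) + (-25 + 3*(-2))))*(25/(-34)) = (-8*(2*(-1 + 16) + (-25 - 6)))*(25*(-1/34)) = -8*(2*15 - 31)*(-25/34) = -8*(30 - 31)*(-25/34) = -8*(-1)*(-25/34) = 8*(-25/34) = -100/17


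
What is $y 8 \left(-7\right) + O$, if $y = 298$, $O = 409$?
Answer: $-16279$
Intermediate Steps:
$y 8 \left(-7\right) + O = 298 \cdot 8 \left(-7\right) + 409 = 298 \left(-56\right) + 409 = -16688 + 409 = -16279$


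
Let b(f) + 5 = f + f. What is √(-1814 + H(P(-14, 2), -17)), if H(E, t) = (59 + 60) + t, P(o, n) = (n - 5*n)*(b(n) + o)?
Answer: 4*I*√107 ≈ 41.376*I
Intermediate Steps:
b(f) = -5 + 2*f (b(f) = -5 + (f + f) = -5 + 2*f)
P(o, n) = -4*n*(-5 + o + 2*n) (P(o, n) = (n - 5*n)*((-5 + 2*n) + o) = (-4*n)*(-5 + o + 2*n) = -4*n*(-5 + o + 2*n))
H(E, t) = 119 + t
√(-1814 + H(P(-14, 2), -17)) = √(-1814 + (119 - 17)) = √(-1814 + 102) = √(-1712) = 4*I*√107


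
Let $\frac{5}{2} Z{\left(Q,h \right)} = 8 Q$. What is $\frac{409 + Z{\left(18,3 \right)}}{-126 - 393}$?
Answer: $- \frac{2333}{2595} \approx -0.89904$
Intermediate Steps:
$Z{\left(Q,h \right)} = \frac{16 Q}{5}$ ($Z{\left(Q,h \right)} = \frac{2 \cdot 8 Q}{5} = \frac{16 Q}{5}$)
$\frac{409 + Z{\left(18,3 \right)}}{-126 - 393} = \frac{409 + \frac{16}{5} \cdot 18}{-126 - 393} = \frac{409 + \frac{288}{5}}{-519} = \frac{2333}{5} \left(- \frac{1}{519}\right) = - \frac{2333}{2595}$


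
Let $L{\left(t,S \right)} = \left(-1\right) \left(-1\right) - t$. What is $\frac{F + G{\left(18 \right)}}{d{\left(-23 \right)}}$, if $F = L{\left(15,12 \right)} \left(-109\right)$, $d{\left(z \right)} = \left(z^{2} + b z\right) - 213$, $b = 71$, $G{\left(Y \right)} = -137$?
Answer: $- \frac{463}{439} \approx -1.0547$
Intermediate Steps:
$L{\left(t,S \right)} = 1 - t$
$d{\left(z \right)} = -213 + z^{2} + 71 z$ ($d{\left(z \right)} = \left(z^{2} + 71 z\right) - 213 = -213 + z^{2} + 71 z$)
$F = 1526$ ($F = \left(1 - 15\right) \left(-109\right) = \left(-14\right) \left(-109\right) = 1526$)
$\frac{F + G{\left(18 \right)}}{d{\left(-23 \right)}} = \frac{1526 - 137}{-213 + \left(-23\right)^{2} + 71 \left(-23\right)} = \frac{1389}{-213 + 529 - 1633} = \frac{1389}{-1317} = 1389 \left(- \frac{1}{1317}\right) = - \frac{463}{439}$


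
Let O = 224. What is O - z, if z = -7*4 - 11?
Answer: 263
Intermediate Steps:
z = -39 (z = -28 - 11 = -39)
O - z = 224 - 1*(-39) = 224 + 39 = 263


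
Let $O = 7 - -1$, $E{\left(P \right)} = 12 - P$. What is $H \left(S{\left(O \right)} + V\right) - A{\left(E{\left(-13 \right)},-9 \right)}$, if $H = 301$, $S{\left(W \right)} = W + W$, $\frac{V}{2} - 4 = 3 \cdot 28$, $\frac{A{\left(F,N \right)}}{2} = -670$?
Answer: $59132$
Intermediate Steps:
$A{\left(F,N \right)} = -1340$ ($A{\left(F,N \right)} = 2 \left(-670\right) = -1340$)
$O = 8$ ($O = 7 + \left(-1 + 2\right) = 7 + 1 = 8$)
$V = 176$ ($V = 8 + 2 \cdot 3 \cdot 28 = 8 + 2 \cdot 84 = 8 + 168 = 176$)
$S{\left(W \right)} = 2 W$
$H \left(S{\left(O \right)} + V\right) - A{\left(E{\left(-13 \right)},-9 \right)} = 301 \left(2 \cdot 8 + 176\right) - -1340 = 301 \left(16 + 176\right) + 1340 = 301 \cdot 192 + 1340 = 57792 + 1340 = 59132$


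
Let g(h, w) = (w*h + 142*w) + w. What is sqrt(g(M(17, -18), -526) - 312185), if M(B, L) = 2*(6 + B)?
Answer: I*sqrt(411599) ≈ 641.56*I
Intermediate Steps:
M(B, L) = 12 + 2*B
g(h, w) = 143*w + h*w (g(h, w) = (h*w + 142*w) + w = (142*w + h*w) + w = 143*w + h*w)
sqrt(g(M(17, -18), -526) - 312185) = sqrt(-526*(143 + (12 + 2*17)) - 312185) = sqrt(-526*(143 + (12 + 34)) - 312185) = sqrt(-526*(143 + 46) - 312185) = sqrt(-526*189 - 312185) = sqrt(-99414 - 312185) = sqrt(-411599) = I*sqrt(411599)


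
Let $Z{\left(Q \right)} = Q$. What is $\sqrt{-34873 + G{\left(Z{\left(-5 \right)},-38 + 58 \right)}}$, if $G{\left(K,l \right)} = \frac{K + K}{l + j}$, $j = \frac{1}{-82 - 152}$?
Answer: $\frac{i \sqrt{763486967653}}{4679} \approx 186.74 i$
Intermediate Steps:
$j = - \frac{1}{234}$ ($j = \frac{1}{-234} = - \frac{1}{234} \approx -0.0042735$)
$G{\left(K,l \right)} = \frac{2 K}{- \frac{1}{234} + l}$ ($G{\left(K,l \right)} = \frac{K + K}{l - \frac{1}{234}} = \frac{2 K}{- \frac{1}{234} + l}$)
$\sqrt{-34873 + G{\left(Z{\left(-5 \right)},-38 + 58 \right)}} = \sqrt{-34873 + 468 \left(-5\right) \frac{1}{-1 + 234 \left(-38 + 58\right)}} = \sqrt{-34873 + 468 \left(-5\right) \frac{1}{-1 + 234 \cdot 20}} = \sqrt{-34873 + 468 \left(-5\right) \frac{1}{-1 + 4680}} = \sqrt{-34873 + 468 \left(-5\right) \frac{1}{4679}} = \sqrt{-34873 - \frac{2340}{4679}} = \sqrt{- \frac{163173107}{4679}} = \frac{i \sqrt{763486967653}}{4679}$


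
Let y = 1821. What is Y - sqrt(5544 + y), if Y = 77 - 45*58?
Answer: -2533 - sqrt(7365) ≈ -2618.8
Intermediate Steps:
Y = -2533 (Y = 77 - 2610 = -2533)
Y - sqrt(5544 + y) = -2533 - sqrt(5544 + 1821) = -2533 - sqrt(7365)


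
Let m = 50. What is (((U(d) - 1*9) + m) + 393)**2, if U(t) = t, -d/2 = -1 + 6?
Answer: 179776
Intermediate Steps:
d = -10 (d = -2*(-1 + 6) = -2*5 = -10)
(((U(d) - 1*9) + m) + 393)**2 = (((-10 - 1*9) + 50) + 393)**2 = (((-10 - 9) + 50) + 393)**2 = ((-19 + 50) + 393)**2 = (31 + 393)**2 = 424**2 = 179776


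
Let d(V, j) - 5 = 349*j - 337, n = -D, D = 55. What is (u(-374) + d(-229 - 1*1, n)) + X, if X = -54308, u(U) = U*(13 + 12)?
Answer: -83185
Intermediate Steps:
n = -55 (n = -1*55 = -55)
d(V, j) = -332 + 349*j (d(V, j) = 5 + (349*j - 337) = 5 + (-337 + 349*j) = -332 + 349*j)
u(U) = 25*U (u(U) = U*25 = 25*U)
(u(-374) + d(-229 - 1*1, n)) + X = (25*(-374) + (-332 + 349*(-55))) - 54308 = (-9350 + (-332 - 19195)) - 54308 = (-9350 - 19527) - 54308 = -28877 - 54308 = -83185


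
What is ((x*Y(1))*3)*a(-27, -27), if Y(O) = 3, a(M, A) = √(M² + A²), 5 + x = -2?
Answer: -1701*√2 ≈ -2405.6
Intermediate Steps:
x = -7 (x = -5 - 2 = -7)
a(M, A) = √(A² + M²)
((x*Y(1))*3)*a(-27, -27) = (-7*3*3)*√((-27)² + (-27)²) = (-21*3)*√(729 + 729) = -1701*√2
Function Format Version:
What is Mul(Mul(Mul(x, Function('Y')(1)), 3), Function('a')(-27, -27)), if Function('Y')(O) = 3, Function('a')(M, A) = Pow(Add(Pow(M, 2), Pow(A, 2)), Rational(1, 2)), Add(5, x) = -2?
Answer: Mul(-1701, Pow(2, Rational(1, 2))) ≈ -2405.6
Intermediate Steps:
x = -7 (x = Add(-5, -2) = -7)
Function('a')(M, A) = Pow(Add(Pow(A, 2), Pow(M, 2)), Rational(1, 2))
Mul(Mul(Mul(x, Function('Y')(1)), 3), Function('a')(-27, -27)) = Mul(Mul(Mul(-7, 3), 3), Pow(Add(Pow(-27, 2), Pow(-27, 2)), Rational(1, 2))) = Mul(Mul(-21, 3), Pow(Add(729, 729), Rational(1, 2))) = Mul(-63, Pow(1458, Rational(1, 2))) = Mul(-63, Mul(27, Pow(2, Rational(1, 2)))) = Mul(-1701, Pow(2, Rational(1, 2)))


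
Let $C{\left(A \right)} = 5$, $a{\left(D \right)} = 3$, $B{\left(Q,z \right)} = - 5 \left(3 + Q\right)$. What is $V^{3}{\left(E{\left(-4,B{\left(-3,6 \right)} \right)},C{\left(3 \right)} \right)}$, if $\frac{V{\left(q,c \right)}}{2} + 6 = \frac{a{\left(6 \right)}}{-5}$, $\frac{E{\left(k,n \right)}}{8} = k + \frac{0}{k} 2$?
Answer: $- \frac{287496}{125} \approx -2300.0$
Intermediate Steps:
$B{\left(Q,z \right)} = -15 - 5 Q$
$E{\left(k,n \right)} = 8 k$ ($E{\left(k,n \right)} = 8 \left(k + \frac{0}{k} 2\right) = 8 \left(k + 0 \cdot 2\right) = 8 \left(k + 0\right) = 8 k$)
$V{\left(q,c \right)} = - \frac{66}{5}$ ($V{\left(q,c \right)} = -12 + 2 \frac{3}{-5} = -12 + 2 \cdot 3 \left(- \frac{1}{5}\right) = -12 + 2 \left(- \frac{3}{5}\right) = -12 - \frac{6}{5} = - \frac{66}{5}$)
$V^{3}{\left(E{\left(-4,B{\left(-3,6 \right)} \right)},C{\left(3 \right)} \right)} = \left(- \frac{66}{5}\right)^{3} = - \frac{287496}{125}$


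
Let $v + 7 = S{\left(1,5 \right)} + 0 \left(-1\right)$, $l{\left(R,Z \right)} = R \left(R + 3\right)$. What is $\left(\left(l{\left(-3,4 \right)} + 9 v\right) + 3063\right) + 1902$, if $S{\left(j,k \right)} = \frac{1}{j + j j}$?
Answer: $\frac{9813}{2} \approx 4906.5$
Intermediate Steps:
$S{\left(j,k \right)} = \frac{1}{j + j^{2}}$
$l{\left(R,Z \right)} = R \left(3 + R\right)$
$v = - \frac{13}{2}$ ($v = -7 + \left(\frac{1}{1 \left(1 + 1\right)} + 0 \left(-1\right)\right) = -7 + \left(1 \cdot \frac{1}{2} + 0\right) = -7 + \left(\frac{1}{2} + 0\right) = -7 + \frac{1}{2} = - \frac{13}{2} \approx -6.5$)
$\left(\left(l{\left(-3,4 \right)} + 9 v\right) + 3063\right) + 1902 = \left(\left(- 3 \left(3 - 3\right) + 9 \left(- \frac{13}{2}\right)\right) + 3063\right) + 1902 = \left(\left(\left(-3\right) 0 - \frac{117}{2}\right) + 3063\right) + 1902 = \left(\left(0 - \frac{117}{2}\right) + 3063\right) + 1902 = \left(- \frac{117}{2} + 3063\right) + 1902 = \frac{6009}{2} + 1902 = \frac{9813}{2}$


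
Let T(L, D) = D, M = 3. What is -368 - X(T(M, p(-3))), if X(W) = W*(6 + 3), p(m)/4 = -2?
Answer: -296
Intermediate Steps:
p(m) = -8 (p(m) = 4*(-2) = -8)
X(W) = 9*W (X(W) = W*9 = 9*W)
-368 - X(T(M, p(-3))) = -368 - 9*(-8) = -368 - 1*(-72) = -368 + 72 = -296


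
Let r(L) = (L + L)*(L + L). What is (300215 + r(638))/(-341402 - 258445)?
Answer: -642797/199949 ≈ -3.2148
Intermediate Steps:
r(L) = 4*L² (r(L) = (2*L)*(2*L) = 4*L²)
(300215 + r(638))/(-341402 - 258445) = (300215 + 4*638²)/(-341402 - 258445) = (300215 + 4*407044)/(-599847) = (300215 + 1628176)*(-1/599847) = 1928391*(-1/599847) = -642797/199949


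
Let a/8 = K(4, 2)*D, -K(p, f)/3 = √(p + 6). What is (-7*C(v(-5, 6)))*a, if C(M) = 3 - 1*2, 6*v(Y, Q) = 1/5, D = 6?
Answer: 1008*√10 ≈ 3187.6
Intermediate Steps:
K(p, f) = -3*√(6 + p) (K(p, f) = -3*√(p + 6) = -3*√(6 + p))
v(Y, Q) = 1/30 (v(Y, Q) = (⅙)/5 = (⅙)*(⅕) = 1/30)
C(M) = 1 (C(M) = 3 - 2 = 1)
a = -144*√10 (a = 8*(-3*√(6 + 4)*6) = 8*(-3*√10*6) = 8*(-18*√10) = -144*√10 ≈ -455.37)
(-7*C(v(-5, 6)))*a = (-7*1)*(-144*√10) = -(-1008)*√10 = 1008*√10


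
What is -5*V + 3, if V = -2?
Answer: 13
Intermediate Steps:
-5*V + 3 = -5*(-2) + 3 = 10 + 3 = 13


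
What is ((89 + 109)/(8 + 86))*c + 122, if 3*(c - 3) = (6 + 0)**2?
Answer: 7219/47 ≈ 153.60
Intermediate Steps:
c = 15 (c = 3 + (6 + 0)**2/3 = 3 + (1/3)*6**2 = 3 + (1/3)*36 = 3 + 12 = 15)
((89 + 109)/(8 + 86))*c + 122 = ((89 + 109)/(8 + 86))*15 + 122 = (198/94)*15 + 122 = (198*(1/94))*15 + 122 = (99/47)*15 + 122 = 1485/47 + 122 = 7219/47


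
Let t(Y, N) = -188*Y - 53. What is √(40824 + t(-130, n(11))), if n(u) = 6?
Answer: √65211 ≈ 255.36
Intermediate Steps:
t(Y, N) = -53 - 188*Y
√(40824 + t(-130, n(11))) = √(40824 + (-53 - 188*(-130))) = √(40824 + (-53 + 24440)) = √(40824 + 24387) = √65211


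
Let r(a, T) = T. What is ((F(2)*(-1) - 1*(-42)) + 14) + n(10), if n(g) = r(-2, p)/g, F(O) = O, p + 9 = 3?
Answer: 267/5 ≈ 53.400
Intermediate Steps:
p = -6 (p = -9 + 3 = -6)
n(g) = -6/g
((F(2)*(-1) - 1*(-42)) + 14) + n(10) = ((2*(-1) - 1*(-42)) + 14) - 6/10 = ((-2 + 42) + 14) - 6*⅒ = (40 + 14) - ⅗ = 54 - ⅗ = 267/5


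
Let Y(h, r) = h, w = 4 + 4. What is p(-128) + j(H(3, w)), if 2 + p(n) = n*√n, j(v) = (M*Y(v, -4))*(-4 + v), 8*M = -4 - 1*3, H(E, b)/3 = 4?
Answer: -86 - 1024*I*√2 ≈ -86.0 - 1448.2*I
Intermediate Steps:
w = 8
H(E, b) = 12 (H(E, b) = 3*4 = 12)
M = -7/8 (M = (-4 - 1*3)/8 = (-4 - 3)/8 = (⅛)*(-7) = -7/8 ≈ -0.87500)
j(v) = -7*v*(-4 + v)/8 (j(v) = (-7*v/8)*(-4 + v) = -7*v*(-4 + v)/8)
p(n) = -2 + n^(3/2) (p(n) = -2 + n*√n = -2 + n^(3/2))
p(-128) + j(H(3, w)) = (-2 + (-128)^(3/2)) + (7/8)*12*(4 - 1*12) = (-2 - 1024*I*√2) + (7/8)*12*(4 - 12) = (-2 - 1024*I*√2) + (7/8)*12*(-8) = (-2 - 1024*I*√2) - 84 = -86 - 1024*I*√2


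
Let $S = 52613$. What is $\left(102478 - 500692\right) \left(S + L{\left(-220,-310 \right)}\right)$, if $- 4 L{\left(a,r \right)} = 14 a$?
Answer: $-21257857962$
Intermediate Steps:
$L{\left(a,r \right)} = - \frac{7 a}{2}$ ($L{\left(a,r \right)} = - \frac{14 a}{4} = - \frac{7 a}{2}$)
$\left(102478 - 500692\right) \left(S + L{\left(-220,-310 \right)}\right) = \left(102478 - 500692\right) \left(52613 - -770\right) = - 398214 \left(52613 + 770\right) = \left(-398214\right) 53383 = -21257857962$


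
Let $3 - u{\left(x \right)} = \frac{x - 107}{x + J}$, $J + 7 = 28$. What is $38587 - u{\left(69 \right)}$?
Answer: $\frac{1736261}{45} \approx 38584.0$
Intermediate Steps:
$J = 21$ ($J = -7 + 28 = 21$)
$u{\left(x \right)} = 3 - \frac{-107 + x}{21 + x}$ ($u{\left(x \right)} = 3 - \frac{x - 107}{x + 21} = 3 - \frac{-107 + x}{21 + x}$)
$38587 - u{\left(69 \right)} = 38587 - \frac{2 \left(85 + 69\right)}{21 + 69} = 38587 - 2 \cdot \frac{1}{90} \cdot 154 = 38587 - \frac{154}{45} = \frac{1736261}{45}$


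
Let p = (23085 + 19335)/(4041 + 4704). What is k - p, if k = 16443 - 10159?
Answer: 3660744/583 ≈ 6279.1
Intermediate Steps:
p = 2828/583 (p = 42420/8745 = 42420*(1/8745) = 2828/583 ≈ 4.8508)
k = 6284
k - p = 6284 - 1*2828/583 = 6284 - 2828/583 = 3660744/583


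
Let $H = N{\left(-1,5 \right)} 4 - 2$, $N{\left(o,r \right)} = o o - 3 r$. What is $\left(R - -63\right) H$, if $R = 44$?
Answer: $-6206$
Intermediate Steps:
$N{\left(o,r \right)} = o^{2} - 3 r$
$H = -58$ ($H = \left(\left(-1\right)^{2} - 15\right) 4 - 2 = \left(1 - 15\right) 4 - 2 = \left(-14\right) 4 - 2 = -56 - 2 = -58$)
$\left(R - -63\right) H = \left(44 - -63\right) \left(-58\right) = \left(44 + 63\right) \left(-58\right) = 107 \left(-58\right) = -6206$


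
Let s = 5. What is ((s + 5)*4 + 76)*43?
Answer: 4988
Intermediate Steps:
((s + 5)*4 + 76)*43 = ((5 + 5)*4 + 76)*43 = (10*4 + 76)*43 = (40 + 76)*43 = 116*43 = 4988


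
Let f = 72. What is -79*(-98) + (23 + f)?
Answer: 7837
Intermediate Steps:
-79*(-98) + (23 + f) = -79*(-98) + (23 + 72) = 7742 + 95 = 7837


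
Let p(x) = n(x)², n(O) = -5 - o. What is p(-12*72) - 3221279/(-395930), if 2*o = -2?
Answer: 562127/23290 ≈ 24.136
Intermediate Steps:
o = -1 (o = (½)*(-2) = -1)
n(O) = -4 (n(O) = -5 - 1*(-1) = -5 + 1 = -4)
p(x) = 16 (p(x) = (-4)² = 16)
p(-12*72) - 3221279/(-395930) = 16 - 3221279/(-395930) = 16 - 3221279*(-1/395930) = 16 + 189487/23290 = 562127/23290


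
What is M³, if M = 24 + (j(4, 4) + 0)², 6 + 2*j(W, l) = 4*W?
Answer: 117649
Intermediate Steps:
j(W, l) = -3 + 2*W (j(W, l) = -3 + (4*W)/2 = -3 + 2*W)
M = 49 (M = 24 + ((-3 + 2*4) + 0)² = 24 + ((-3 + 8) + 0)² = 24 + (5 + 0)² = 24 + 5² = 24 + 25 = 49)
M³ = 49³ = 117649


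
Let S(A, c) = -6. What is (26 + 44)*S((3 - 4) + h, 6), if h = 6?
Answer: -420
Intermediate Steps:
(26 + 44)*S((3 - 4) + h, 6) = (26 + 44)*(-6) = 70*(-6) = -420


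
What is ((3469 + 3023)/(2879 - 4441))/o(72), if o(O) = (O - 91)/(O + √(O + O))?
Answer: 272664/14839 ≈ 18.375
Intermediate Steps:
o(O) = (-91 + O)/(O + √2*√O) (o(O) = (-91 + O)/(O + √(2*O)) = (-91 + O)/(O + √2*√O))
((3469 + 3023)/(2879 - 4441))/o(72) = ((3469 + 3023)/(2879 - 4441))/(((-91 + 72)/(72 + √2*√72))) = (6492/(-1562))/((-19/(72 + √2*(6*√2)))) = (6492*(-1/1562))/((-19/(72 + 12))) = -3246/(781*(-19/84)) = -3246/781*(-84/19) = 272664/14839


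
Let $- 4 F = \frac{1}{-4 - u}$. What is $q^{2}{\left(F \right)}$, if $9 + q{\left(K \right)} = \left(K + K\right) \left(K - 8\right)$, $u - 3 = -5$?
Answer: $\frac{123201}{1024} \approx 120.31$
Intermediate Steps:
$u = -2$ ($u = 3 - 5 = -2$)
$F = \frac{1}{8}$ ($F = - \frac{1}{4 \left(-4 - -2\right)} = - \frac{1}{4 \left(-4 + 2\right)} = - \frac{1}{4 \left(-2\right)} = \left(- \frac{1}{4}\right) \left(- \frac{1}{2}\right) = \frac{1}{8} \approx 0.125$)
$q{\left(K \right)} = -9 + 2 K \left(-8 + K\right)$ ($q{\left(K \right)} = -9 + \left(K + K\right) \left(K - 8\right) = -9 + 2 K \left(-8 + K\right)$)
$q^{2}{\left(F \right)} = \left(-9 - 2 + \frac{2}{64}\right)^{2} = \left(-9 - 2 + 2 \cdot \frac{1}{64}\right)^{2} = \left(-9 - 2 + \frac{1}{32}\right)^{2} = \left(- \frac{351}{32}\right)^{2} = \frac{123201}{1024}$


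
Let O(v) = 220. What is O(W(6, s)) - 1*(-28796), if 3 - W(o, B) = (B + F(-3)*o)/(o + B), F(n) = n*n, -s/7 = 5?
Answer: 29016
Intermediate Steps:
s = -35 (s = -7*5 = -35)
F(n) = n**2
W(o, B) = 3 - (B + 9*o)/(B + o) (W(o, B) = 3 - (B + (-3)**2*o)/(o + B) = 3 - (B + 9*o)/(B + o))
O(W(6, s)) - 1*(-28796) = 220 - 1*(-28796) = 220 + 28796 = 29016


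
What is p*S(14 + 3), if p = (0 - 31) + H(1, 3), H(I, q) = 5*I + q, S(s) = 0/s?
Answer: 0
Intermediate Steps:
S(s) = 0
H(I, q) = q + 5*I
p = -23 (p = (0 - 31) + (3 + 5*1) = -31 + (3 + 5) = -31 + 8 = -23)
p*S(14 + 3) = -23*0 = 0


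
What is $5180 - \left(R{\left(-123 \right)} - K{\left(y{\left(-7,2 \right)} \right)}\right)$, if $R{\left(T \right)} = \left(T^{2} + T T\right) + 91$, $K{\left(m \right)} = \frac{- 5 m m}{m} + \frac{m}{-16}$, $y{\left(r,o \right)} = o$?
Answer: $- \frac{201433}{8} \approx -25179.0$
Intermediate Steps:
$K{\left(m \right)} = - \frac{81 m}{16}$ ($K{\left(m \right)} = \frac{\left(-5\right) m^{2}}{m} + m \left(- \frac{1}{16}\right) = - 5 m - \frac{m}{16} = - \frac{81 m}{16}$)
$R{\left(T \right)} = 91 + 2 T^{2}$ ($R{\left(T \right)} = \left(T^{2} + T^{2}\right) + 91 = 2 T^{2} + 91 = 91 + 2 T^{2}$)
$5180 - \left(R{\left(-123 \right)} - K{\left(y{\left(-7,2 \right)} \right)}\right) = 5180 - \left(\left(91 + 2 \left(-123\right)^{2}\right) - \left(- \frac{81}{16}\right) 2\right) = 5180 - \left(\left(91 + 2 \cdot 15129\right) - - \frac{81}{8}\right) = 5180 - \left(\left(91 + 30258\right) + \frac{81}{8}\right) = 5180 - \left(30349 + \frac{81}{8}\right) = 5180 - \frac{242873}{8} = - \frac{201433}{8}$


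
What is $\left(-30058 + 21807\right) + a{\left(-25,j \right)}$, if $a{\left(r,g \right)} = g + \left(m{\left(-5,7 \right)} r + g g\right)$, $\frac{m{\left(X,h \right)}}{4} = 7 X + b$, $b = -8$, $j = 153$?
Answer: $19611$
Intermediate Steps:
$m{\left(X,h \right)} = -32 + 28 X$ ($m{\left(X,h \right)} = 4 \left(7 X - 8\right) = 4 \left(-8 + 7 X\right) = -32 + 28 X$)
$a{\left(r,g \right)} = g + g^{2} - 172 r$ ($a{\left(r,g \right)} = g + \left(\left(-32 + 28 \left(-5\right)\right) r + g g\right) = g + \left(\left(-32 - 140\right) r + g^{2}\right) = g + \left(- 172 r + g^{2}\right) = g + \left(g^{2} - 172 r\right) = g + g^{2} - 172 r$)
$\left(-30058 + 21807\right) + a{\left(-25,j \right)} = \left(-30058 + 21807\right) + \left(153 + 153^{2} - -4300\right) = -8251 + \left(153 + 23409 + 4300\right) = -8251 + 27862 = 19611$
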